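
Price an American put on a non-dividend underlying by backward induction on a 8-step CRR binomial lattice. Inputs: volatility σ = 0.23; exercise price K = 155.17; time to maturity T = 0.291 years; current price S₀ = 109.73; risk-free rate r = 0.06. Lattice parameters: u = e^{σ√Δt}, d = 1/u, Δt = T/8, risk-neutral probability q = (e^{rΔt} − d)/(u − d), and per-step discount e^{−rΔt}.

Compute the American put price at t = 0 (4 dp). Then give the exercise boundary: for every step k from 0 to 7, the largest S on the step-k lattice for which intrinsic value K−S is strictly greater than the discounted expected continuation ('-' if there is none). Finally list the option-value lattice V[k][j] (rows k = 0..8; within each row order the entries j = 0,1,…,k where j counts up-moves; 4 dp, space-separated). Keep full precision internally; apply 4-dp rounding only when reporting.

params: Δt=0.03637 u=1.04484 d=0.95708 q=0.51393 e^(-rΔt)=0.99782
t_8 payoffs: 77.9164 70.8325 63.0992 54.6567 45.4400 35.3782 24.3938 12.4022 0.0000
t_7: node(7,0) S=80.7179 payoff=74.4521 vs cont=74.1138 → 74.4521 [stop]  node(7,1) S=88.1193 payoff=67.0507 vs cont=66.7124 → 67.0507 [stop]  node(7,2) S=96.1995 payoff=58.9705 vs cont=58.6322 → 58.9705 [stop]  node(7,3) S=105.0206 payoff=50.1494 vs cont=49.8111 → 50.1494 [stop]  node(7,4) S=114.6506 payoff=40.5194 vs cont=40.1811 → 40.5194 [stop]  node(7,5) S=125.1635 payoff=30.0065 vs cont=29.6682 → 30.0065 [stop]  node(7,6) S=136.6405 payoff=18.5295 vs cont=18.1912 → 18.5295 [stop]  node(7,7) S=149.1699 payoff=6.0001 vs cont=6.0152 → 6.0152 [wait]  ⇒ S*(7)=136.6405
t_6: node(6,0) S=84.3375 payoff=70.8325 vs cont=70.4943 → 70.8325 [stop]  node(6,1) S=92.0708 payoff=63.0992 vs cont=62.7609 → 63.0992 [stop]  node(6,2) S=100.5133 payoff=54.6567 vs cont=54.3184 → 54.6567 [stop]  node(6,3) S=109.7300 payoff=45.4400 vs cont=45.1017 → 45.4400 [stop]  node(6,4) S=119.7918 payoff=35.3782 vs cont=35.0399 → 35.3782 [stop]  node(6,5) S=130.7762 payoff=24.3938 vs cont=24.0555 → 24.3938 [stop]  node(6,6) S=142.7678 payoff=12.4022 vs cont=12.0716 → 12.4022 [stop]  ⇒ S*(6)=142.7678
t_5: node(5,0) S=88.1193 payoff=67.0507 vs cont=66.7124 → 67.0507 [stop]  node(5,1) S=96.1995 payoff=58.9705 vs cont=58.6322 → 58.9705 [stop]  node(5,2) S=105.0206 payoff=50.1494 vs cont=49.8111 → 50.1494 [stop]  node(5,3) S=114.6506 payoff=40.5194 vs cont=40.1811 → 40.5194 [stop]  node(5,4) S=125.1635 payoff=30.0065 vs cont=29.6682 → 30.0065 [stop]  node(5,5) S=136.6405 payoff=18.5295 vs cont=18.1912 → 18.5295 [stop]  ⇒ S*(5)=136.6405
t_4: node(4,0) S=92.0708 payoff=63.0992 vs cont=62.7609 → 63.0992 [stop]  node(4,1) S=100.5133 payoff=54.6567 vs cont=54.3184 → 54.6567 [stop]  node(4,2) S=109.7300 payoff=45.4400 vs cont=45.1017 → 45.4400 [stop]  node(4,3) S=119.7918 payoff=35.3782 vs cont=35.0399 → 35.3782 [stop]  node(4,4) S=130.7762 payoff=24.3938 vs cont=24.0555 → 24.3938 [stop]  ⇒ S*(4)=130.7762
t_3: node(3,0) S=96.1995 payoff=58.9705 vs cont=58.6322 → 58.9705 [stop]  node(3,1) S=105.0206 payoff=50.1494 vs cont=49.8111 → 50.1494 [stop]  node(3,2) S=114.6506 payoff=40.5194 vs cont=40.1811 → 40.5194 [stop]  node(3,3) S=125.1635 payoff=30.0065 vs cont=29.6682 → 30.0065 [stop]  ⇒ S*(3)=125.1635
t_2: node(2,0) S=100.5133 payoff=54.6567 vs cont=54.3184 → 54.6567 [stop]  node(2,1) S=109.7300 payoff=45.4400 vs cont=45.1017 → 45.4400 [stop]  node(2,2) S=119.7918 payoff=35.3782 vs cont=35.0399 → 35.3782 [stop]  ⇒ S*(2)=119.7918
t_1: node(1,0) S=105.0206 payoff=50.1494 vs cont=49.8111 → 50.1494 [stop]  node(1,1) S=114.6506 payoff=40.5194 vs cont=40.1811 → 40.5194 [stop]  ⇒ S*(1)=114.6506
t_0: node(0,0) S=109.7300 payoff=45.4400 vs cont=45.1017 → 45.4400 [stop]  ⇒ S*(0)=109.7300

price = 45.4400
boundary = 109.7300 114.6506 119.7918 125.1635 130.7762 136.6405 142.7678 136.6405
tree:
45.4400
50.1494 40.5194
54.6567 45.4400 35.3782
58.9705 50.1494 40.5194 30.0065
63.0992 54.6567 45.4400 35.3782 24.3938
67.0507 58.9705 50.1494 40.5194 30.0065 18.5295
70.8325 63.0992 54.6567 45.4400 35.3782 24.3938 12.4022
74.4521 67.0507 58.9705 50.1494 40.5194 30.0065 18.5295 6.0152
77.9164 70.8325 63.0992 54.6567 45.4400 35.3782 24.3938 12.4022 0.0000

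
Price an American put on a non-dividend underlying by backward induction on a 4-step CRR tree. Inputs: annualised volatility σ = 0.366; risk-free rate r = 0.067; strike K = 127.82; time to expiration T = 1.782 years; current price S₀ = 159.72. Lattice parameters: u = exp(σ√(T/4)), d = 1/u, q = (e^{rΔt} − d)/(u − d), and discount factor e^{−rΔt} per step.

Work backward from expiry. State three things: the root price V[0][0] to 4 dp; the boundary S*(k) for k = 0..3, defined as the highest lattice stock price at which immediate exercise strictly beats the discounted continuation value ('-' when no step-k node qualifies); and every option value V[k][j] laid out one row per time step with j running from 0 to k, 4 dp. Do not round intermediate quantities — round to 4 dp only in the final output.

price = 10.7664
boundary = - - - 76.7500
tree:
10.7664
18.8079 3.3967
31.7787 7.0081 0.0000
51.0700 14.4592 0.0000 0.0000
67.7047 29.8322 0.0000 0.0000 0.0000

Δt=0.44550, u=1.27671, d=0.78326, q=0.50063, disc=e^(-rΔt)=0.97059
k=4 terminal: V=max(K-S,0) → 67.7047 29.8322 0.0000 0.0000 0.0000
k=3: j=0 S=76.7500 intr=51.0700 cont=47.3111 V=51.0700[EX]; j=1 S=125.1024 intr=2.7176 cont=14.4592 V=14.4592[hold]; j=2 S=203.9168 intr=0.0000 cont=0.0000 V=0.0000[hold]; j=3 S=332.3840 intr=0.0000 cont=0.0000 V=0.0000[hold]  S*(3)=76.7500
k=2: j=0 S=97.9878 intr=29.8322 cont=31.7787 V=31.7787[hold]; j=1 S=159.7200 intr=0.0000 cont=7.0081 V=7.0081[hold]; j=2 S=260.3434 intr=0.0000 cont=0.0000 V=0.0000[hold]  S*(2)=-
k=1: j=0 S=125.1024 intr=2.7176 cont=18.8079 V=18.8079[hold]; j=1 S=203.9168 intr=0.0000 cont=3.3967 V=3.3967[hold]  S*(1)=-
k=0: j=0 S=159.7200 intr=0.0000 cont=10.7664 V=10.7664[hold]  S*(0)=-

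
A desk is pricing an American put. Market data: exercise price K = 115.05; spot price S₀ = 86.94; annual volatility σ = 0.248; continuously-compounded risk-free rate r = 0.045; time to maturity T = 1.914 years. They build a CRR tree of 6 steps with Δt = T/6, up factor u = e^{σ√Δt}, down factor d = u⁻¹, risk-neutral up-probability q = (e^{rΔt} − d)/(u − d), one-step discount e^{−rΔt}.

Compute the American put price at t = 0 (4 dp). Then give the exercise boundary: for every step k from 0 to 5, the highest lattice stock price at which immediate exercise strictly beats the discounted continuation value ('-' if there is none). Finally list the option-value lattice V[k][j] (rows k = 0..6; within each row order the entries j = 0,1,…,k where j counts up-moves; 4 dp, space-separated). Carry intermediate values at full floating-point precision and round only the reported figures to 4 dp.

Δt=0.31900, u=1.15036, d=0.86930, q=0.51648, disc=e^(-rΔt)=0.98575
k=6 terminal: V=max(K-S,0) → 77.5330 65.4031 49.3514 28.1100 0.0008 0.0000 0.0000
k=5: j=0 S=43.1579 intr=71.8921 cont=70.2524 V=71.8921[EX]; j=1 S=57.1116 intr=57.9384 cont=56.2987 V=57.9384[EX]; j=2 S=75.5767 intr=39.4733 cont=37.8336 V=39.4733[EX]; j=3 S=100.0119 intr=15.0381 cont=13.3984 V=15.0381[EX]; j=4 S=132.3474 intr=0.0000 cont=0.0004 V=0.0004[hold]; j=5 S=175.1375 intr=0.0000 cont=0.0000 V=0.0000[hold]  S*(5)=100.0119
k=4: j=0 S=49.6469 intr=65.4031 cont=63.7634 V=65.4031[EX]; j=1 S=65.6986 intr=49.3514 cont=47.7117 V=49.3514[EX]; j=2 S=86.9400 intr=28.1100 cont=26.4703 V=28.1100[EX]; j=3 S=115.0492 intr=0.0008 cont=7.1678 V=7.1678[hold]; j=4 S=152.2465 intr=0.0000 cont=0.0002 V=0.0002[hold]  S*(4)=86.9400
k=3: j=0 S=57.1116 intr=57.9384 cont=56.2987 V=57.9384[EX]; j=1 S=75.5767 intr=39.4733 cont=37.8336 V=39.4733[EX]; j=2 S=100.0119 intr=15.0381 cont=17.0472 V=17.0472[hold]; j=3 S=132.3474 intr=0.0000 cont=3.4164 V=3.4164[hold]  S*(3)=75.5767
k=2: j=0 S=65.6986 intr=49.3514 cont=47.7117 V=49.3514[EX]; j=1 S=86.9400 intr=28.1100 cont=27.4931 V=28.1100[EX]; j=2 S=115.0492 intr=0.0008 cont=9.8645 V=9.8645[hold]  S*(2)=86.9400
k=1: j=0 S=75.5767 intr=39.4733 cont=37.8336 V=39.4733[EX]; j=1 S=100.0119 intr=15.0381 cont=18.4202 V=18.4202[hold]  S*(1)=75.5767
k=0: j=0 S=86.9400 intr=28.1100 cont=28.1921 V=28.1921[hold]  S*(0)=-

price = 28.1921
boundary = - 75.5767 86.9400 75.5767 86.9400 100.0119
tree:
28.1921
39.4733 18.4202
49.3514 28.1100 9.8645
57.9384 39.4733 17.0472 3.4164
65.4031 49.3514 28.1100 7.1678 0.0002
71.8921 57.9384 39.4733 15.0381 0.0004 0.0000
77.5330 65.4031 49.3514 28.1100 0.0008 0.0000 0.0000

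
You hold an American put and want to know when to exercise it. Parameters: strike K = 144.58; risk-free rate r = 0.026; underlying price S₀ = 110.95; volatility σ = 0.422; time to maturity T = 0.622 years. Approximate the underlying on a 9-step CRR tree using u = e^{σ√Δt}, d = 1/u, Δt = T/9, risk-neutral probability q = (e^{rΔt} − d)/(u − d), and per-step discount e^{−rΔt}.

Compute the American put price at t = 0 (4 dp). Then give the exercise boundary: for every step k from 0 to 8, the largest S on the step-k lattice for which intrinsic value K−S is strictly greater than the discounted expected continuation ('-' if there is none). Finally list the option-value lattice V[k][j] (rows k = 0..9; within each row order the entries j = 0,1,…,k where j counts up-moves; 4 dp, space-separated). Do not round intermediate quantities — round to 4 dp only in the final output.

Δt=0.06911, u=1.11733, d=0.89499, q=0.48038, disc=e^(-rΔt)=0.99820
k=9 terminal: V=max(K-S,0) → 103.7007 93.5455 80.8674 65.0399 45.2805 20.6125 0.0000 0.0000 0.0000 0.0000
k=8: j=0 S=45.6756 intr=98.9044 cont=98.6449 V=98.9044[EX]; j=1 S=57.0223 intr=87.5577 cont=87.2981 V=87.5577[EX]; j=2 S=71.1878 intr=73.3922 cont=73.1326 V=73.3922[EX]; j=3 S=88.8723 intr=55.7077 cont=55.4481 V=55.7077[EX]; j=4 S=110.9500 intr=33.6300 cont=33.3704 V=33.6300[EX]; j=5 S=138.5122 intr=6.0678 cont=10.6914 V=10.6914[hold]; j=6 S=172.9215 intr=0.0000 cont=0.0000 V=0.0000[hold]; j=7 S=215.8788 intr=0.0000 cont=0.0000 V=0.0000[hold]; j=8 S=269.5074 intr=0.0000 cont=0.0000 V=0.0000[hold]  S*(8)=110.9500
k=7: j=0 S=51.0345 intr=93.5455 cont=93.2859 V=93.5455[EX]; j=1 S=63.7126 intr=80.8674 cont=80.6079 V=80.8674[EX]; j=2 S=79.5401 intr=65.0399 cont=64.7804 V=65.0399[EX]; j=3 S=99.2995 intr=45.2805 cont=45.0210 V=45.2805[EX]; j=4 S=123.9675 intr=20.6125 cont=22.5701 V=22.5701[hold]; j=5 S=154.7635 intr=0.0000 cont=5.5455 V=5.5455[hold]; j=6 S=193.2099 intr=0.0000 cont=0.0000 V=0.0000[hold]; j=7 S=241.2072 intr=0.0000 cont=0.0000 V=0.0000[hold]  S*(7)=99.2995
k=6: j=0 S=57.0223 intr=87.5577 cont=87.2981 V=87.5577[EX]; j=1 S=71.1878 intr=73.3922 cont=73.1326 V=73.3922[EX]; j=2 S=88.8723 intr=55.7077 cont=55.4481 V=55.7077[EX]; j=3 S=110.9500 intr=33.6300 cont=34.3091 V=34.3091[hold]; j=4 S=138.5122 intr=6.0678 cont=14.3659 V=14.3659[hold]; j=5 S=172.9215 intr=0.0000 cont=2.8763 V=2.8763[hold]; j=6 S=215.8788 intr=0.0000 cont=0.0000 V=0.0000[hold]  S*(6)=88.8723
k=5: j=0 S=63.7126 intr=80.8674 cont=80.6079 V=80.8674[EX]; j=1 S=79.5401 intr=65.0399 cont=64.7804 V=65.0399[EX]; j=2 S=99.2995 intr=45.2805 cont=45.3466 V=45.3466[hold]; j=3 S=123.9675 intr=20.6125 cont=24.6844 V=24.6844[hold]; j=4 S=154.7635 intr=0.0000 cont=8.8306 V=8.8306[hold]; j=5 S=193.2099 intr=0.0000 cont=1.4919 V=1.4919[hold]  S*(5)=79.5401
k=4: j=0 S=71.1878 intr=73.3922 cont=73.1326 V=73.3922[EX]; j=1 S=88.8723 intr=55.7077 cont=55.4798 V=55.7077[EX]; j=2 S=110.9500 intr=33.6300 cont=35.3573 V=35.3573[hold]; j=3 S=138.5122 intr=6.0678 cont=17.0379 V=17.0379[hold]; j=4 S=172.9215 intr=0.0000 cont=5.2957 V=5.2957[hold]  S*(4)=88.8723
k=3: j=0 S=79.5401 intr=65.0399 cont=64.7804 V=65.0399[EX]; j=1 S=99.2995 intr=45.2805 cont=45.8492 V=45.8492[hold]; j=2 S=123.9675 intr=20.6125 cont=26.5093 V=26.5093[hold]; j=3 S=154.7635 intr=0.0000 cont=11.3767 V=11.3767[hold]  S*(3)=79.5401
k=2: j=0 S=88.8723 intr=55.7077 cont=55.7208 V=55.7208[hold]; j=1 S=110.9500 intr=33.6300 cont=36.4930 V=36.4930[hold]; j=2 S=138.5122 intr=6.0678 cont=19.2053 V=19.2053[hold]  S*(2)=-
k=1: j=0 S=99.2995 intr=45.2805 cont=46.4007 V=46.4007[hold]; j=1 S=123.9675 intr=20.6125 cont=28.1377 V=28.1377[hold]  S*(1)=-
k=0: j=0 S=110.9500 intr=33.6300 cont=37.5599 V=37.5599[hold]  S*(0)=-

price = 37.5599
boundary = - - - 79.5401 88.8723 79.5401 88.8723 99.2995 110.9500
tree:
37.5599
46.4007 28.1377
55.7208 36.4930 19.2053
65.0399 45.8492 26.5093 11.3767
73.3922 55.7077 35.3573 17.0379 5.2957
80.8674 65.0399 45.3466 24.6844 8.8306 1.4919
87.5577 73.3922 55.7077 34.3091 14.3659 2.8763 0.0000
93.5455 80.8674 65.0399 45.2805 22.5701 5.5455 0.0000 0.0000
98.9044 87.5577 73.3922 55.7077 33.6300 10.6914 0.0000 0.0000 0.0000
103.7007 93.5455 80.8674 65.0399 45.2805 20.6125 0.0000 0.0000 0.0000 0.0000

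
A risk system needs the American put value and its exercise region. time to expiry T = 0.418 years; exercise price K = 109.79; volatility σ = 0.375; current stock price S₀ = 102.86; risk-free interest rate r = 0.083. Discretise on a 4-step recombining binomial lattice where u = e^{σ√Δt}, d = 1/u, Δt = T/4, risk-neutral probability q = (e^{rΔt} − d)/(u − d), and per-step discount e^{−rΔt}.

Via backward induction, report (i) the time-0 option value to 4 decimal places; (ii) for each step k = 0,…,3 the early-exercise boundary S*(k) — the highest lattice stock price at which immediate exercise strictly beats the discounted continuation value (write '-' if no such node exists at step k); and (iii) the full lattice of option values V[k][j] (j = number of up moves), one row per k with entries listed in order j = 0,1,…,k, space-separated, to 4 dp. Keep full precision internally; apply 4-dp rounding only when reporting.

Δt=0.10450  u=1.12888  d=0.88584  q=0.50557  discount=0.99136
step 4 (expiry): payoffs max(K−S,0) = 46.4529 29.0753 6.9300 0.0000 0.0000
step 3: (k=3,j=0): S=71.4999, (K−S)⁺=38.2901, hold=37.3419 ⇒ V=38.2901 exercise | (k=3,j=1): S=91.1170, (K−S)⁺=18.6730, hold=17.7248 ⇒ V=18.6730 exercise | (k=3,j=2): S=116.1164, (K−S)⁺=0.0000, hold=3.3968 ⇒ V=3.3968 continue | (k=3,j=3): S=147.9747, (K−S)⁺=0.0000, hold=0.0000 ⇒ V=0.0000 continue  boundary S*=91.1170
step 2: (k=2,j=0): S=80.7147, (K−S)⁺=29.0753, hold=28.1272 ⇒ V=29.0753 exercise | (k=2,j=1): S=102.8600, (K−S)⁺=6.9300, hold=10.8552 ⇒ V=10.8552 continue | (k=2,j=2): S=131.0812, (K−S)⁺=0.0000, hold=1.6650 ⇒ V=1.6650 continue  boundary S*=80.7147
step 1: (k=1,j=0): S=91.1170, (K−S)⁺=18.6730, hold=19.6922 ⇒ V=19.6922 continue | (k=1,j=1): S=116.1164, (K−S)⁺=0.0000, hold=6.1552 ⇒ V=6.1552 continue  boundary S*=-
step 0: (k=0,j=0): S=102.8600, (K−S)⁺=6.9300, hold=12.7373 ⇒ V=12.7373 continue  boundary S*=-

price = 12.7373
boundary = - - 80.7147 91.1170
tree:
12.7373
19.6922 6.1552
29.0753 10.8552 1.6650
38.2901 18.6730 3.3968 0.0000
46.4529 29.0753 6.9300 0.0000 0.0000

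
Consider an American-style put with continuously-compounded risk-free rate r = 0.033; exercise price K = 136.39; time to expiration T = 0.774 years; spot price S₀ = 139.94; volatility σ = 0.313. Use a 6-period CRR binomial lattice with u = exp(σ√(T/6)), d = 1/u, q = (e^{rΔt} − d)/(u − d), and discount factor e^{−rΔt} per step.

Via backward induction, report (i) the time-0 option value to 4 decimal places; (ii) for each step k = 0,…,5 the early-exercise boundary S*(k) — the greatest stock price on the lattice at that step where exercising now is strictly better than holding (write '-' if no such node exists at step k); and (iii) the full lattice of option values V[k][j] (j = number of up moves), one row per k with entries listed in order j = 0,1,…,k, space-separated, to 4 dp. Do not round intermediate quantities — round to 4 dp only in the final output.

params: Δt=0.12900 u=1.11898 d=0.89367 q=0.49086 e^(-rΔt)=0.99575
t_6 payoffs: 65.1040 47.1314 24.6275 0.0000 0.0000 0.0000 0.0000
t_5: node(5,0) S=79.7678 payoff=56.6222 vs cont=56.0429 → 56.6222 [stop]  node(5,1) S=99.8788 payoff=36.5112 vs cont=35.9319 → 36.5112 [stop]  node(5,2) S=125.0602 payoff=11.3298 vs cont=12.4856 → 12.4856 [wait]  node(5,3) S=156.5903 payoff=0.0000 vs cont=0.0000 → 0.0000 [wait]  node(5,4) S=196.0697 payoff=0.0000 vs cont=0.0000 → 0.0000 [wait]  node(5,5) S=245.5027 payoff=0.0000 vs cont=0.0000 → 0.0000 [wait]  ⇒ S*(5)=99.8788
t_4: node(4,0) S=89.2586 payoff=47.1314 vs cont=46.5520 → 47.1314 [stop]  node(4,1) S=111.7625 payoff=24.6275 vs cont=24.6130 → 24.6275 [stop]  node(4,2) S=139.9400 payoff=0.0000 vs cont=6.3299 → 6.3299 [wait]  node(4,3) S=175.2216 payoff=0.0000 vs cont=0.0000 → 0.0000 [wait]  node(4,4) S=219.3984 payoff=0.0000 vs cont=0.0000 → 0.0000 [wait]  ⇒ S*(4)=111.7625
t_3: node(3,0) S=99.8788 payoff=36.5112 vs cont=35.9319 → 36.5112 [stop]  node(3,1) S=125.0602 payoff=11.3298 vs cont=15.5795 → 15.5795 [wait]  node(3,2) S=156.5903 payoff=0.0000 vs cont=3.2091 → 3.2091 [wait]  node(3,3) S=196.0697 payoff=0.0000 vs cont=0.0000 → 0.0000 [wait]  ⇒ S*(3)=99.8788
t_2: node(2,0) S=111.7625 payoff=24.6275 vs cont=26.1253 → 26.1253 [wait]  node(2,1) S=139.9400 payoff=0.0000 vs cont=9.4670 → 9.4670 [wait]  node(2,2) S=175.2216 payoff=0.0000 vs cont=1.6270 → 1.6270 [wait]  ⇒ S*(2)=-
t_1: node(1,0) S=125.0602 payoff=11.3298 vs cont=17.8722 → 17.8722 [wait]  node(1,1) S=156.5903 payoff=0.0000 vs cont=5.5948 → 5.5948 [wait]  ⇒ S*(1)=-
t_0: node(0,0) S=139.9400 payoff=0.0000 vs cont=11.7954 → 11.7954 [wait]  ⇒ S*(0)=-

price = 11.7954
boundary = - - - 99.8788 111.7625 99.8788
tree:
11.7954
17.8722 5.5948
26.1253 9.4670 1.6270
36.5112 15.5795 3.2091 0.0000
47.1314 24.6275 6.3299 0.0000 0.0000
56.6222 36.5112 12.4856 0.0000 0.0000 0.0000
65.1040 47.1314 24.6275 0.0000 0.0000 0.0000 0.0000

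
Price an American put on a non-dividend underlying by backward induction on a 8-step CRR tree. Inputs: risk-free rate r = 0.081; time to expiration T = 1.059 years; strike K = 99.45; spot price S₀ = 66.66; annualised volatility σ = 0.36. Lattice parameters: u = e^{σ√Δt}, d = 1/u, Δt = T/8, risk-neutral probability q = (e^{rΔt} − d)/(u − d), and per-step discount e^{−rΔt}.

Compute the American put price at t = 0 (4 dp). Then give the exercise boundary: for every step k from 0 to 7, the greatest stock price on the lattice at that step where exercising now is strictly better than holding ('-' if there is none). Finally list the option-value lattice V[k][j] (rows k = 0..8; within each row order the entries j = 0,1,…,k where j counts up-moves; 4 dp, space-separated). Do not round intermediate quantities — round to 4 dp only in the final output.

price = 32.7900
boundary = 66.6600 58.4765 66.6600 58.4765 66.6600 75.9887 66.6600 75.9887
tree:
32.7900
40.9735 24.3509
48.1524 32.7900 16.7049
54.4499 40.9735 23.8651 10.1338
59.9743 48.1524 32.7900 15.7389 4.9274
64.8206 54.4499 40.9735 23.4613 8.6037 1.4763
69.0718 59.9743 48.1524 32.7900 14.5499 3.0349 0.0000
72.8012 64.8206 54.4499 40.9735 23.4613 6.2393 0.0000 0.0000
76.0727 69.0718 59.9743 48.1524 32.7900 12.8270 0.0000 0.0000 0.0000

Δt=0.13237, u=1.13995, d=0.87724, q=0.50834, disc=e^(-rΔt)=0.98933
k=8 terminal: V=max(K-S,0) → 76.0727 69.0718 59.9743 48.1524 32.7900 12.8270 0.0000 0.0000 0.0000
k=7: j=0 S=26.6488 intr=72.8012 cont=71.7406 V=72.8012[EX]; j=1 S=34.6294 intr=64.8206 cont=63.7599 V=64.8206[EX]; j=2 S=45.0001 intr=54.4499 cont=53.3893 V=54.4499[EX]; j=3 S=58.4765 intr=40.9735 cont=39.9129 V=40.9735[EX]; j=4 S=75.9887 intr=23.4613 cont=22.4006 V=23.4613[EX]; j=5 S=98.7455 intr=0.7045 cont=6.2393 V=6.2393[hold]; j=6 S=128.3173 intr=0.0000 cont=0.0000 V=0.0000[hold]; j=7 S=166.7451 intr=0.0000 cont=0.0000 V=0.0000[hold]  S*(7)=75.9887
k=6: j=0 S=30.3782 intr=69.0718 cont=68.0112 V=69.0718[EX]; j=1 S=39.4757 intr=59.9743 cont=58.9137 V=59.9743[EX]; j=2 S=51.2976 intr=48.1524 cont=47.0917 V=48.1524[EX]; j=3 S=66.6600 intr=32.7900 cont=31.7294 V=32.7900[EX]; j=4 S=86.6230 intr=12.8270 cont=14.5499 V=14.5499[hold]; j=5 S=112.5644 intr=0.0000 cont=3.0349 V=3.0349[hold]; j=6 S=146.2746 intr=0.0000 cont=0.0000 V=0.0000[hold]  S*(6)=66.6600
k=5: j=0 S=34.6294 intr=64.8206 cont=63.7599 V=64.8206[EX]; j=1 S=45.0001 intr=54.4499 cont=53.3893 V=54.4499[EX]; j=2 S=58.4765 intr=40.9735 cont=39.9129 V=40.9735[EX]; j=3 S=75.9887 intr=23.4613 cont=23.2671 V=23.4613[EX]; j=4 S=98.7455 intr=0.7045 cont=8.6037 V=8.6037[hold]; j=5 S=128.3173 intr=0.0000 cont=1.4763 V=1.4763[hold]  S*(5)=75.9887
k=4: j=0 S=39.4757 intr=59.9743 cont=58.9137 V=59.9743[EX]; j=1 S=51.2976 intr=48.1524 cont=47.0917 V=48.1524[EX]; j=2 S=66.6600 intr=32.7900 cont=31.7294 V=32.7900[EX]; j=3 S=86.6230 intr=12.8270 cont=15.7389 V=15.7389[hold]; j=4 S=112.5644 intr=0.0000 cont=4.9274 V=4.9274[hold]  S*(4)=66.6600
k=3: j=0 S=45.0001 intr=54.4499 cont=53.3893 V=54.4499[EX]; j=1 S=58.4765 intr=40.9735 cont=39.9129 V=40.9735[EX]; j=2 S=75.9887 intr=23.4613 cont=23.8651 V=23.8651[hold]; j=3 S=98.7455 intr=0.7045 cont=10.1338 V=10.1338[hold]  S*(3)=58.4765
k=2: j=0 S=51.2976 intr=48.1524 cont=47.0917 V=48.1524[EX]; j=1 S=66.6600 intr=32.7900 cont=31.9324 V=32.7900[EX]; j=2 S=86.6230 intr=12.8270 cont=16.7049 V=16.7049[hold]  S*(2)=66.6600
k=1: j=0 S=58.4765 intr=40.9735 cont=39.9129 V=40.9735[EX]; j=1 S=75.9887 intr=23.4613 cont=24.3509 V=24.3509[hold]  S*(1)=58.4765
k=0: j=0 S=66.6600 intr=32.7900 cont=32.1768 V=32.7900[EX]  S*(0)=66.6600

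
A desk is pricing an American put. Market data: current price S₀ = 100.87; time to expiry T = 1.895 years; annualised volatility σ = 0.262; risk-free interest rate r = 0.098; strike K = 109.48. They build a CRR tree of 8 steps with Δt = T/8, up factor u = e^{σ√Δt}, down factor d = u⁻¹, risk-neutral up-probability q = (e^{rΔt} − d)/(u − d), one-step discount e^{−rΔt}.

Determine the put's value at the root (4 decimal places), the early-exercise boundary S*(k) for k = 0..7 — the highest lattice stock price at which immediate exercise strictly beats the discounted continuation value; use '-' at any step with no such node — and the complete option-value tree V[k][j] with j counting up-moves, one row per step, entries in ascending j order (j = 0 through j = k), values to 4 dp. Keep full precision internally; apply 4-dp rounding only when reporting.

price = 12.9166
boundary = - 88.7939 78.1635 88.7939 78.1635 88.7939 78.1635 88.7939
tree:
12.9166
20.6861 7.3537
31.3165 12.5291 3.5957
40.6742 20.6861 6.6456 1.3502
48.9116 31.3165 11.9375 2.7664 0.2941
56.1628 40.6742 20.6861 5.5644 0.6841 0.0000
62.5460 48.9116 31.3165 10.9182 1.5912 0.0000 0.0000
68.1649 56.1628 40.6742 20.6861 3.7014 0.0000 0.0000 0.0000
73.1111 62.5460 48.9116 31.3165 8.6100 0.0000 0.0000 0.0000 0.0000

Δt=0.23688  u=1.13600  d=0.88028  q=0.56000  discount=0.97705
step 8 (expiry): payoffs max(K−S,0) = 73.1111 62.5460 48.9116 31.3165 8.6100 0.0000 0.0000 0.0000 0.0000
step 7: (k=7,j=0): S=41.3151, (K−S)⁺=68.1649, hold=65.6527 ⇒ V=68.1649 exercise | (k=7,j=1): S=53.3172, (K−S)⁺=56.1628, hold=53.6507 ⇒ V=56.1628 exercise | (k=7,j=2): S=68.8058, (K−S)⁺=40.6742, hold=38.1620 ⇒ V=40.6742 exercise | (k=7,j=3): S=88.7939, (K−S)⁺=20.6861, hold=18.1740 ⇒ V=20.6861 exercise | (k=7,j=4): S=114.5885, (K−S)⁺=0.0000, hold=3.7014 ⇒ V=3.7014 continue | (k=7,j=5): S=147.8765, (K−S)⁺=0.0000, hold=0.0000 ⇒ V=0.0000 continue | (k=7,j=6): S=190.8346, (K−S)⁺=0.0000, hold=0.0000 ⇒ V=0.0000 continue | (k=7,j=7): S=246.2720, (K−S)⁺=0.0000, hold=0.0000 ⇒ V=0.0000 continue  boundary S*=88.7939
step 6: (k=6,j=0): S=46.9340, (K−S)⁺=62.5460, hold=60.0338 ⇒ V=62.5460 exercise | (k=6,j=1): S=60.5684, (K−S)⁺=48.9116, hold=46.3994 ⇒ V=48.9116 exercise | (k=6,j=2): S=78.1635, (K−S)⁺=31.3165, hold=28.8043 ⇒ V=31.3165 exercise | (k=6,j=3): S=100.8700, (K−S)⁺=8.6100, hold=10.9182 ⇒ V=10.9182 continue | (k=6,j=4): S=130.1727, (K−S)⁺=0.0000, hold=1.5912 ⇒ V=1.5912 continue | (k=6,j=5): S=167.9879, (K−S)⁺=0.0000, hold=0.0000 ⇒ V=0.0000 continue | (k=6,j=6): S=216.7884, (K−S)⁺=0.0000, hold=0.0000 ⇒ V=0.0000 continue  boundary S*=78.1635
step 5: (k=5,j=0): S=53.3172, (K−S)⁺=56.1628, hold=53.6507 ⇒ V=56.1628 exercise | (k=5,j=1): S=68.8058, (K−S)⁺=40.6742, hold=38.1620 ⇒ V=40.6742 exercise | (k=5,j=2): S=88.7939, (K−S)⁺=20.6861, hold=19.4369 ⇒ V=20.6861 exercise | (k=5,j=3): S=114.5885, (K−S)⁺=0.0000, hold=5.5644 ⇒ V=5.5644 continue | (k=5,j=4): S=147.8765, (K−S)⁺=0.0000, hold=0.6841 ⇒ V=0.6841 continue | (k=5,j=5): S=190.8346, (K−S)⁺=0.0000, hold=0.0000 ⇒ V=0.0000 continue  boundary S*=88.7939
step 4: (k=4,j=0): S=60.5684, (K−S)⁺=48.9116, hold=46.3994 ⇒ V=48.9116 exercise | (k=4,j=1): S=78.1635, (K−S)⁺=31.3165, hold=28.8043 ⇒ V=31.3165 exercise | (k=4,j=2): S=100.8700, (K−S)⁺=8.6100, hold=11.9375 ⇒ V=11.9375 continue | (k=4,j=3): S=130.1727, (K−S)⁺=0.0000, hold=2.7664 ⇒ V=2.7664 continue | (k=4,j=4): S=167.9879, (K−S)⁺=0.0000, hold=0.2941 ⇒ V=0.2941 continue  boundary S*=78.1635
step 3: (k=3,j=0): S=68.8058, (K−S)⁺=40.6742, hold=38.1620 ⇒ V=40.6742 exercise | (k=3,j=1): S=88.7939, (K−S)⁺=20.6861, hold=19.9946 ⇒ V=20.6861 exercise | (k=3,j=2): S=114.5885, (K−S)⁺=0.0000, hold=6.6456 ⇒ V=6.6456 continue | (k=3,j=3): S=147.8765, (K−S)⁺=0.0000, hold=1.3502 ⇒ V=1.3502 continue  boundary S*=88.7939
step 2: (k=2,j=0): S=78.1635, (K−S)⁺=31.3165, hold=28.8043 ⇒ V=31.3165 exercise | (k=2,j=1): S=100.8700, (K−S)⁺=8.6100, hold=12.5291 ⇒ V=12.5291 continue | (k=2,j=2): S=130.1727, (K−S)⁺=0.0000, hold=3.5957 ⇒ V=3.5957 continue  boundary S*=78.1635
step 1: (k=1,j=0): S=88.7939, (K−S)⁺=20.6861, hold=20.3183 ⇒ V=20.6861 exercise | (k=1,j=1): S=114.5885, (K−S)⁺=0.0000, hold=7.3537 ⇒ V=7.3537 continue  boundary S*=88.7939
step 0: (k=0,j=0): S=100.8700, (K−S)⁺=8.6100, hold=12.9166 ⇒ V=12.9166 continue  boundary S*=-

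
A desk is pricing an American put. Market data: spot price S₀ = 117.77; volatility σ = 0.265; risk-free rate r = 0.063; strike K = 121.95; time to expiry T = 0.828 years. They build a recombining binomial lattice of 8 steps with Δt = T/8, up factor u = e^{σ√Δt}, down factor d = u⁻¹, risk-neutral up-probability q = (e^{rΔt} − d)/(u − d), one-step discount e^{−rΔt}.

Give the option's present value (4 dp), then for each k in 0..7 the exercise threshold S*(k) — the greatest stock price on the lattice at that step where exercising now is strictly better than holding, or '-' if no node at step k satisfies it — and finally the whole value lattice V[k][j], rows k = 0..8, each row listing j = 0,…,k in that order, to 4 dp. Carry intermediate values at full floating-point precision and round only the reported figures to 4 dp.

price = 11.2184
boundary = - - - 91.1923 99.3079 91.1923 99.3079 108.1457
tree:
11.2184
16.2504 6.6597
22.7775 10.3585 3.2887
30.7577 15.6110 5.5828 1.1871
38.2100 22.6421 9.2403 2.2368 0.2216
45.0534 30.7577 14.7962 4.1671 0.4618 0.0000
51.3374 38.2100 22.6421 7.6541 0.9624 0.0000 0.0000
57.1080 45.0534 30.7577 13.8043 2.0057 0.0000 0.0000 0.0000
62.4070 51.3374 38.2100 22.6421 4.1800 0.0000 0.0000 0.0000 0.0000

Δt=0.10350, u=1.08899, d=0.91828, q=0.51702, disc=e^(-rΔt)=0.99350
k=8 terminal: V=max(K-S,0) → 62.4070 51.3374 38.2100 22.6421 4.1800 0.0000 0.0000 0.0000 0.0000
k=7: j=0 S=64.8420 intr=57.1080 cont=56.3154 V=57.1080[EX]; j=1 S=76.8966 intr=45.0534 cont=44.2608 V=45.0534[EX]; j=2 S=91.1923 intr=30.7577 cont=29.9651 V=30.7577[EX]; j=3 S=108.1457 intr=13.8043 cont=13.0117 V=13.8043[EX]; j=4 S=128.2508 intr=0.0000 cont=2.0057 V=2.0057[hold]; j=5 S=152.0936 intr=0.0000 cont=0.0000 V=0.0000[hold]; j=6 S=180.3690 intr=0.0000 cont=0.0000 V=0.0000[hold]; j=7 S=213.9010 intr=0.0000 cont=0.0000 V=0.0000[hold]  S*(7)=108.1457
k=6: j=0 S=70.6126 intr=51.3374 cont=50.5449 V=51.3374[EX]; j=1 S=83.7400 intr=38.2100 cont=37.4174 V=38.2100[EX]; j=2 S=99.3079 intr=22.6421 cont=21.8495 V=22.6421[EX]; j=3 S=117.7700 intr=4.1800 cont=7.6541 V=7.6541[hold]; j=4 S=139.6644 intr=0.0000 cont=0.9624 V=0.9624[hold]; j=5 S=165.6290 intr=0.0000 cont=0.0000 V=0.0000[hold]; j=6 S=196.4208 intr=0.0000 cont=0.0000 V=0.0000[hold]  S*(6)=99.3079
k=5: j=0 S=76.8966 intr=45.0534 cont=44.2608 V=45.0534[EX]; j=1 S=91.1923 intr=30.7577 cont=29.9651 V=30.7577[EX]; j=2 S=108.1457 intr=13.8043 cont=14.7962 V=14.7962[hold]; j=3 S=128.2508 intr=0.0000 cont=4.1671 V=4.1671[hold]; j=4 S=152.0936 intr=0.0000 cont=0.4618 V=0.4618[hold]; j=5 S=180.3690 intr=0.0000 cont=0.0000 V=0.0000[hold]  S*(5)=91.1923
k=4: j=0 S=83.7400 intr=38.2100 cont=37.4174 V=38.2100[EX]; j=1 S=99.3079 intr=22.6421 cont=22.3590 V=22.6421[EX]; j=2 S=117.7700 intr=4.1800 cont=9.2403 V=9.2403[hold]; j=3 S=139.6644 intr=0.0000 cont=2.2368 V=2.2368[hold]; j=4 S=165.6290 intr=0.0000 cont=0.2216 V=0.2216[hold]  S*(4)=99.3079
k=3: j=0 S=91.1923 intr=30.7577 cont=29.9651 V=30.7577[EX]; j=1 S=108.1457 intr=13.8043 cont=15.6110 V=15.6110[hold]; j=2 S=128.2508 intr=0.0000 cont=5.5828 V=5.5828[hold]; j=3 S=152.0936 intr=0.0000 cont=1.1871 V=1.1871[hold]  S*(3)=91.1923
k=2: j=0 S=99.3079 intr=22.6421 cont=22.7775 V=22.7775[hold]; j=1 S=117.7700 intr=4.1800 cont=10.3585 V=10.3585[hold]; j=2 S=139.6644 intr=0.0000 cont=3.2887 V=3.2887[hold]  S*(2)=-
k=1: j=0 S=108.1457 intr=13.8043 cont=16.2504 V=16.2504[hold]; j=1 S=128.2508 intr=0.0000 cont=6.6597 V=6.6597[hold]  S*(1)=-
k=0: j=0 S=117.7700 intr=4.1800 cont=11.2184 V=11.2184[hold]  S*(0)=-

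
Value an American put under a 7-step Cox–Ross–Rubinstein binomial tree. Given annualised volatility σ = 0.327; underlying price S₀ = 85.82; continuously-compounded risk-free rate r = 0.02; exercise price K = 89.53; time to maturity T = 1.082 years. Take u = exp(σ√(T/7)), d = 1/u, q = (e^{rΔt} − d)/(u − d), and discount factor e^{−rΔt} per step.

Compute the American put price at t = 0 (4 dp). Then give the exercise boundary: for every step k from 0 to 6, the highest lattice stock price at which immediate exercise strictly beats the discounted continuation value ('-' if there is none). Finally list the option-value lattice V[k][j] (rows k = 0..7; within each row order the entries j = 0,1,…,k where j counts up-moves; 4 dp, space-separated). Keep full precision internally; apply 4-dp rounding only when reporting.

price = 13.1422
boundary = - - - 58.3562 51.3161 58.3562 66.3622
tree:
13.1422
18.1654 7.7832
24.2656 11.6718 3.6192
31.1738 16.9357 6.0425 1.0163
38.2139 23.5790 9.8455 1.9602 0.0000
44.4047 31.1738 15.5006 3.7806 0.0000 0.0000
49.8487 38.2139 23.1678 7.2916 0.0000 0.0000 0.0000
54.6359 44.4047 31.1738 14.0634 0.0000 0.0000 0.0000 0.0000

Δt=0.15457  u=1.13719  d=0.87936  q=0.47991  discount=0.99691
step 7 (expiry): payoffs max(K−S,0) = 54.6359 44.4047 31.1738 14.0634 0.0000 0.0000 0.0000 0.0000
step 6: (k=6,j=0): S=39.6813, (K−S)⁺=49.8487, hold=49.5723 ⇒ V=49.8487 exercise | (k=6,j=1): S=51.3161, (K−S)⁺=38.2139, hold=37.9376 ⇒ V=38.2139 exercise | (k=6,j=2): S=66.3622, (K−S)⁺=23.1678, hold=22.8914 ⇒ V=23.1678 exercise | (k=6,j=3): S=85.8200, (K−S)⁺=3.7100, hold=7.2916 ⇒ V=7.2916 continue | (k=6,j=4): S=110.9829, (K−S)⁺=0.0000, hold=0.0000 ⇒ V=0.0000 continue | (k=6,j=5): S=143.5236, (K−S)⁺=0.0000, hold=0.0000 ⇒ V=0.0000 continue | (k=6,j=6): S=185.6055, (K−S)⁺=0.0000, hold=0.0000 ⇒ V=0.0000 continue  boundary S*=66.3622
step 5: (k=5,j=0): S=45.1253, (K−S)⁺=44.4047, hold=44.1284 ⇒ V=44.4047 exercise | (k=5,j=1): S=58.3562, (K−S)⁺=31.1738, hold=30.8974 ⇒ V=31.1738 exercise | (k=5,j=2): S=75.4666, (K−S)⁺=14.0634, hold=15.5006 ⇒ V=15.5006 continue | (k=5,j=3): S=97.5938, (K−S)⁺=0.0000, hold=3.7806 ⇒ V=3.7806 continue | (k=5,j=4): S=126.2088, (K−S)⁺=0.0000, hold=0.0000 ⇒ V=0.0000 continue | (k=5,j=5): S=163.2139, (K−S)⁺=0.0000, hold=0.0000 ⇒ V=0.0000 continue  boundary S*=58.3562
step 4: (k=4,j=0): S=51.3161, (K−S)⁺=38.2139, hold=37.9376 ⇒ V=38.2139 exercise | (k=4,j=1): S=66.3622, (K−S)⁺=23.1678, hold=23.5790 ⇒ V=23.5790 continue | (k=4,j=2): S=85.8200, (K−S)⁺=3.7100, hold=9.8455 ⇒ V=9.8455 continue | (k=4,j=3): S=110.9829, (K−S)⁺=0.0000, hold=1.9602 ⇒ V=1.9602 continue | (k=4,j=4): S=143.5236, (K−S)⁺=0.0000, hold=0.0000 ⇒ V=0.0000 continue  boundary S*=51.3161
step 3: (k=3,j=0): S=58.3562, (K−S)⁺=31.1738, hold=31.0942 ⇒ V=31.1738 exercise | (k=3,j=1): S=75.4666, (K−S)⁺=14.0634, hold=16.9357 ⇒ V=16.9357 continue | (k=3,j=2): S=97.5938, (K−S)⁺=0.0000, hold=6.0425 ⇒ V=6.0425 continue | (k=3,j=3): S=126.2088, (K−S)⁺=0.0000, hold=1.0163 ⇒ V=1.0163 continue  boundary S*=58.3562
step 2: (k=2,j=0): S=66.3622, (K−S)⁺=23.1678, hold=24.2656 ⇒ V=24.2656 continue | (k=2,j=1): S=85.8200, (K−S)⁺=3.7100, hold=11.6718 ⇒ V=11.6718 continue | (k=2,j=2): S=110.9829, (K−S)⁺=0.0000, hold=3.6192 ⇒ V=3.6192 continue  boundary S*=-
step 1: (k=1,j=0): S=75.4666, (K−S)⁺=14.0634, hold=18.1654 ⇒ V=18.1654 continue | (k=1,j=1): S=97.5938, (K−S)⁺=0.0000, hold=7.7832 ⇒ V=7.7832 continue  boundary S*=-
step 0: (k=0,j=0): S=85.8200, (K−S)⁺=3.7100, hold=13.1422 ⇒ V=13.1422 continue  boundary S*=-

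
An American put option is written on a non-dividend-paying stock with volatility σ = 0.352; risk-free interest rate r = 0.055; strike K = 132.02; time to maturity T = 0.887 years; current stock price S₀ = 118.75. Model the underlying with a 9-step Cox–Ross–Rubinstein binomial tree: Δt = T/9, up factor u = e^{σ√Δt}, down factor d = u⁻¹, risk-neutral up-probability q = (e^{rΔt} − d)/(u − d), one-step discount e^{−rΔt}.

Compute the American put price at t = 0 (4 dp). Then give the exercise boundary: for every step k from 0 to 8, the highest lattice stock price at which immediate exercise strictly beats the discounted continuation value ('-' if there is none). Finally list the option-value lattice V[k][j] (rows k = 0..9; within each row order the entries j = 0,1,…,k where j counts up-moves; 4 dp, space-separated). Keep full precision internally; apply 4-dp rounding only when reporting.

params: Δt=0.09856 u=1.11684 d=0.89538 q=0.49694 e^(-rΔt)=0.99459
t_9 payoffs: 88.0955 77.2313 63.6801 46.7771 25.6934 0.0000 0.0000 0.0000 0.0000 0.0000
t_8: node(8,0) S=49.0568 payoff=82.9632 vs cont=82.2496 → 82.9632 [stop]  node(8,1) S=61.1903 payoff=70.8297 vs cont=70.1160 → 70.8297 [stop]  node(8,2) S=76.3249 payoff=55.6951 vs cont=54.9814 → 55.6951 [stop]  node(8,3) S=95.2028 payoff=36.8172 vs cont=36.1035 → 36.8172 [stop]  node(8,4) S=118.7500 payoff=13.2700 vs cont=12.8554 → 13.2700 [stop]  node(8,5) S=148.1212 payoff=0.0000 vs cont=0.0000 → 0.0000 [wait]  node(8,6) S=184.7571 payoff=0.0000 vs cont=0.0000 → 0.0000 [wait]  node(8,7) S=230.4543 payoff=0.0000 vs cont=0.0000 → 0.0000 [wait]  node(8,8) S=287.4541 payoff=0.0000 vs cont=0.0000 → 0.0000 [wait]  ⇒ S*(8)=118.7500
t_7: node(7,0) S=54.7887 payoff=77.2313 vs cont=76.5177 → 77.2313 [stop]  node(7,1) S=68.3399 payoff=63.6801 vs cont=62.9664 → 63.6801 [stop]  node(7,2) S=85.2429 payoff=46.7771 vs cont=46.0634 → 46.7771 [stop]  node(7,3) S=106.3266 payoff=25.6934 vs cont=24.9798 → 25.6934 [stop]  node(7,4) S=132.6250 payoff=0.0000 vs cont=6.6395 → 6.6395 [wait]  node(7,5) S=165.4281 payoff=0.0000 vs cont=0.0000 → 0.0000 [wait]  node(7,6) S=206.3445 payoff=0.0000 vs cont=0.0000 → 0.0000 [wait]  node(7,7) S=257.3811 payoff=0.0000 vs cont=0.0000 → 0.0000 [wait]  ⇒ S*(7)=106.3266
t_6: node(6,0) S=61.1903 payoff=70.8297 vs cont=70.1160 → 70.8297 [stop]  node(6,1) S=76.3249 payoff=55.6951 vs cont=54.9814 → 55.6951 [stop]  node(6,2) S=95.2028 payoff=36.8172 vs cont=36.1035 → 36.8172 [stop]  node(6,3) S=118.7500 payoff=13.2700 vs cont=16.1370 → 16.1370 [wait]  node(6,4) S=148.1212 payoff=0.0000 vs cont=3.3220 → 3.3220 [wait]  node(6,5) S=184.7571 payoff=0.0000 vs cont=0.0000 → 0.0000 [wait]  node(6,6) S=230.4543 payoff=0.0000 vs cont=0.0000 → 0.0000 [wait]  ⇒ S*(6)=95.2028
t_5: node(5,0) S=68.3399 payoff=63.6801 vs cont=62.9664 → 63.6801 [stop]  node(5,1) S=85.2429 payoff=46.7771 vs cont=46.0634 → 46.7771 [stop]  node(5,2) S=106.3266 payoff=25.6934 vs cont=26.3968 → 26.3968 [wait]  node(5,3) S=132.6250 payoff=0.0000 vs cont=9.7158 → 9.7158 [wait]  node(5,4) S=165.4281 payoff=0.0000 vs cont=1.6621 → 1.6621 [wait]  node(5,5) S=206.3445 payoff=0.0000 vs cont=0.0000 → 0.0000 [wait]  ⇒ S*(5)=85.2429
t_4: node(4,0) S=76.3249 payoff=55.6951 vs cont=54.9814 → 55.6951 [stop]  node(4,1) S=95.2028 payoff=36.8172 vs cont=36.4511 → 36.8172 [stop]  node(4,2) S=118.7500 payoff=13.2700 vs cont=18.0094 → 18.0094 [wait]  node(4,3) S=148.1212 payoff=0.0000 vs cont=5.6827 → 5.6827 [wait]  node(4,4) S=184.7571 payoff=0.0000 vs cont=0.8316 → 0.8316 [wait]  ⇒ S*(4)=95.2028
t_3: node(3,0) S=85.2429 payoff=46.7771 vs cont=46.0634 → 46.7771 [stop]  node(3,1) S=106.3266 payoff=25.6934 vs cont=27.3222 → 27.3222 [wait]  node(3,2) S=132.6250 payoff=0.0000 vs cont=11.8194 → 11.8194 [wait]  node(3,3) S=165.4281 payoff=0.0000 vs cont=3.2543 → 3.2543 [wait]  ⇒ S*(3)=85.2429
t_2: node(2,0) S=95.2028 payoff=36.8172 vs cont=36.9085 → 36.9085 [wait]  node(2,1) S=118.7500 payoff=13.2700 vs cont=19.5121 → 19.5121 [wait]  node(2,2) S=148.1212 payoff=0.0000 vs cont=7.5221 → 7.5221 [wait]  ⇒ S*(2)=-
t_1: node(1,0) S=106.3266 payoff=25.6934 vs cont=28.1107 → 28.1107 [wait]  node(1,1) S=132.6250 payoff=0.0000 vs cont=13.4805 → 13.4805 [wait]  ⇒ S*(1)=-
t_0: node(0,0) S=118.7500 payoff=13.2700 vs cont=20.7276 → 20.7276 [wait]  ⇒ S*(0)=-

price = 20.7276
boundary = - - - 85.2429 95.2028 85.2429 95.2028 106.3266 118.7500
tree:
20.7276
28.1107 13.4805
36.9085 19.5121 7.5221
46.7771 27.3222 11.8194 3.2543
55.6951 36.8172 18.0094 5.6827 0.8316
63.6801 46.7771 26.3968 9.7158 1.6621 0.0000
70.8297 55.6951 36.8172 16.1370 3.3220 0.0000 0.0000
77.2313 63.6801 46.7771 25.6934 6.6395 0.0000 0.0000 0.0000
82.9632 70.8297 55.6951 36.8172 13.2700 0.0000 0.0000 0.0000 0.0000
88.0955 77.2313 63.6801 46.7771 25.6934 0.0000 0.0000 0.0000 0.0000 0.0000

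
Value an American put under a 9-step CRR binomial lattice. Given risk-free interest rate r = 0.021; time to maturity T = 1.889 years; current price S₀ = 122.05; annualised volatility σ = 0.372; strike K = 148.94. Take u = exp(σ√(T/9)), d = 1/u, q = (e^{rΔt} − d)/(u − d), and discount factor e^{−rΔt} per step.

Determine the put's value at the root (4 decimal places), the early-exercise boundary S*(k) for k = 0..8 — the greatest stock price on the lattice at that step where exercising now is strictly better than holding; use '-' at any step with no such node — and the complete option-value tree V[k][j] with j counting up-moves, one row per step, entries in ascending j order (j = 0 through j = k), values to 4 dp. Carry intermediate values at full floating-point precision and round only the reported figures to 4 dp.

price = 39.5551
boundary = - - - 73.1967 61.7272 73.1967 86.7975 102.9254 122.0500
tree:
39.5551
50.6173 27.4717
62.8911 37.2739 16.6937
75.7433 49.0116 24.4086 8.1644
87.2128 62.1676 34.6598 13.0963 2.6883
96.8852 75.7433 47.4669 20.5659 4.8094 0.3256
105.0419 87.2128 62.1425 31.3897 8.5728 0.6174 0.0000
111.9205 96.8852 75.7433 46.0146 15.2185 1.1710 0.0000 0.0000
117.7213 105.0419 87.2128 62.1425 26.8900 2.2208 0.0000 0.0000 0.0000
122.6131 111.9205 96.8852 75.7433 46.0146 4.2118 0.0000 0.0000 0.0000 0.0000

Δt=0.20989  u=1.18581  d=0.84330  q=0.47039  discount=0.99560
step 9 (expiry): payoffs max(K−S,0) = 122.6131 111.9205 96.8852 75.7433 46.0146 4.2118 0.0000 0.0000 0.0000 0.0000
step 8: (k=8,j=0): S=31.2187, (K−S)⁺=117.7213, hold=117.0663 ⇒ V=117.7213 exercise | (k=8,j=1): S=43.8981, (K−S)⁺=105.0419, hold=104.3869 ⇒ V=105.0419 exercise | (k=8,j=2): S=61.7272, (K−S)⁺=87.2128, hold=86.5578 ⇒ V=87.2128 exercise | (k=8,j=3): S=86.7975, (K−S)⁺=62.1425, hold=61.4875 ⇒ V=62.1425 exercise | (k=8,j=4): S=122.0500, (K−S)⁺=26.8900, hold=26.2350 ⇒ V=26.8900 exercise | (k=8,j=5): S=171.6203, (K−S)⁺=0.0000, hold=2.2208 ⇒ V=2.2208 continue | (k=8,j=6): S=241.3233, (K−S)⁺=0.0000, hold=0.0000 ⇒ V=0.0000 continue | (k=8,j=7): S=339.3361, (K−S)⁺=0.0000, hold=0.0000 ⇒ V=0.0000 continue | (k=8,j=8): S=477.1565, (K−S)⁺=0.0000, hold=0.0000 ⇒ V=0.0000 continue  boundary S*=122.0500
step 7: (k=7,j=0): S=37.0195, (K−S)⁺=111.9205, hold=111.2655 ⇒ V=111.9205 exercise | (k=7,j=1): S=52.0548, (K−S)⁺=96.8852, hold=96.2302 ⇒ V=96.8852 exercise | (k=7,j=2): S=73.1967, (K−S)⁺=75.7433, hold=75.0882 ⇒ V=75.7433 exercise | (k=7,j=3): S=102.9254, (K−S)⁺=46.0146, hold=45.3596 ⇒ V=46.0146 exercise | (k=7,j=4): S=144.7282, (K−S)⁺=4.2118, hold=15.2185 ⇒ V=15.2185 continue | (k=7,j=5): S=203.5091, (K−S)⁺=0.0000, hold=1.1710 ⇒ V=1.1710 continue | (k=7,j=6): S=286.1638, (K−S)⁺=0.0000, hold=0.0000 ⇒ V=0.0000 continue | (k=7,j=7): S=402.3884, (K−S)⁺=0.0000, hold=0.0000 ⇒ V=0.0000 continue  boundary S*=102.9254
step 6: (k=6,j=0): S=43.8981, (K−S)⁺=105.0419, hold=104.3869 ⇒ V=105.0419 exercise | (k=6,j=1): S=61.7272, (K−S)⁺=87.2128, hold=86.5578 ⇒ V=87.2128 exercise | (k=6,j=2): S=86.7975, (K−S)⁺=62.1425, hold=61.4875 ⇒ V=62.1425 exercise | (k=6,j=3): S=122.0500, (K−S)⁺=26.8900, hold=31.3897 ⇒ V=31.3897 continue | (k=6,j=4): S=171.6203, (K−S)⁺=0.0000, hold=8.5728 ⇒ V=8.5728 continue | (k=6,j=5): S=241.3233, (K−S)⁺=0.0000, hold=0.6174 ⇒ V=0.6174 continue | (k=6,j=6): S=339.3361, (K−S)⁺=0.0000, hold=0.0000 ⇒ V=0.0000 continue  boundary S*=86.7975
step 5: (k=5,j=0): S=52.0548, (K−S)⁺=96.8852, hold=96.2302 ⇒ V=96.8852 exercise | (k=5,j=1): S=73.1967, (K−S)⁺=75.7433, hold=75.0882 ⇒ V=75.7433 exercise | (k=5,j=2): S=102.9254, (K−S)⁺=46.0146, hold=47.4669 ⇒ V=47.4669 continue | (k=5,j=3): S=144.7282, (K−S)⁺=4.2118, hold=20.5659 ⇒ V=20.5659 continue | (k=5,j=4): S=203.5091, (K−S)⁺=0.0000, hold=4.8094 ⇒ V=4.8094 continue | (k=5,j=5): S=286.1638, (K−S)⁺=0.0000, hold=0.3256 ⇒ V=0.3256 continue  boundary S*=73.1967
step 4: (k=4,j=0): S=61.7272, (K−S)⁺=87.2128, hold=86.5578 ⇒ V=87.2128 exercise | (k=4,j=1): S=86.7975, (K−S)⁺=62.1425, hold=62.1676 ⇒ V=62.1676 continue | (k=4,j=2): S=122.0500, (K−S)⁺=26.8900, hold=34.6598 ⇒ V=34.6598 continue | (k=4,j=3): S=171.6203, (K−S)⁺=0.0000, hold=13.0963 ⇒ V=13.0963 continue | (k=4,j=4): S=241.3233, (K−S)⁺=0.0000, hold=2.6883 ⇒ V=2.6883 continue  boundary S*=61.7272
step 3: (k=3,j=0): S=73.1967, (K−S)⁺=75.7433, hold=75.1000 ⇒ V=75.7433 exercise | (k=3,j=1): S=102.9254, (K−S)⁺=46.0146, hold=49.0116 ⇒ V=49.0116 continue | (k=3,j=2): S=144.7282, (K−S)⁺=4.2118, hold=24.4086 ⇒ V=24.4086 continue | (k=3,j=3): S=203.5091, (K−S)⁺=0.0000, hold=8.1644 ⇒ V=8.1644 continue  boundary S*=73.1967
step 2: (k=2,j=0): S=86.7975, (K−S)⁺=62.1425, hold=62.8911 ⇒ V=62.8911 continue | (k=2,j=1): S=122.0500, (K−S)⁺=26.8900, hold=37.2739 ⇒ V=37.2739 continue | (k=2,j=2): S=171.6203, (K−S)⁺=0.0000, hold=16.6937 ⇒ V=16.6937 continue  boundary S*=-
step 1: (k=1,j=0): S=102.9254, (K−S)⁺=46.0146, hold=50.6173 ⇒ V=50.6173 continue | (k=1,j=1): S=144.7282, (K−S)⁺=4.2118, hold=27.4717 ⇒ V=27.4717 continue  boundary S*=-
step 0: (k=0,j=0): S=122.0500, (K−S)⁺=26.8900, hold=39.5551 ⇒ V=39.5551 continue  boundary S*=-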